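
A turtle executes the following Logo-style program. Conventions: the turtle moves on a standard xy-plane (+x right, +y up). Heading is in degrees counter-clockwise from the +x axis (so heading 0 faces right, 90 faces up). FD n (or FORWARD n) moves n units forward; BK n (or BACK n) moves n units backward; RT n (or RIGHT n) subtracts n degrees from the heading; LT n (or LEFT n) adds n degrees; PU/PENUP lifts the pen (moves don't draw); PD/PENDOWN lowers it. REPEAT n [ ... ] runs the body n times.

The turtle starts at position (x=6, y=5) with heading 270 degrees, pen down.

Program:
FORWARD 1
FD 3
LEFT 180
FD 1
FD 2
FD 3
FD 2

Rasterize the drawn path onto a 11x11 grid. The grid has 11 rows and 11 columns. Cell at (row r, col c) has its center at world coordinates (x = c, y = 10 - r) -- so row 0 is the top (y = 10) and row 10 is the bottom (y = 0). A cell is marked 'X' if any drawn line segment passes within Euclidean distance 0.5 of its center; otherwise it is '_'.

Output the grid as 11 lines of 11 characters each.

Answer: ___________
______X____
______X____
______X____
______X____
______X____
______X____
______X____
______X____
______X____
___________

Derivation:
Segment 0: (6,5) -> (6,4)
Segment 1: (6,4) -> (6,1)
Segment 2: (6,1) -> (6,2)
Segment 3: (6,2) -> (6,4)
Segment 4: (6,4) -> (6,7)
Segment 5: (6,7) -> (6,9)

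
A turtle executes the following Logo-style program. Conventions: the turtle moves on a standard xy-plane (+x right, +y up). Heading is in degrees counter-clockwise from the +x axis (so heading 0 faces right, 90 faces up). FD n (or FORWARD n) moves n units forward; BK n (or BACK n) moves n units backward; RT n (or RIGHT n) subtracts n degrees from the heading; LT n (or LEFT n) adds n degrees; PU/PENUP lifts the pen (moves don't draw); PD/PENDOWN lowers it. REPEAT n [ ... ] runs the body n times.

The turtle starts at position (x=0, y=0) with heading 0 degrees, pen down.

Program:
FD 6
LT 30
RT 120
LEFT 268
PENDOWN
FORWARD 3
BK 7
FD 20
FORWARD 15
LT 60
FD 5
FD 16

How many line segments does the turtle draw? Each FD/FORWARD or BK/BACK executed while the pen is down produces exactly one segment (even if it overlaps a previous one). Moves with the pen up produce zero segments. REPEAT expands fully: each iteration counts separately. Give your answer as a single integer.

Executing turtle program step by step:
Start: pos=(0,0), heading=0, pen down
FD 6: (0,0) -> (6,0) [heading=0, draw]
LT 30: heading 0 -> 30
RT 120: heading 30 -> 270
LT 268: heading 270 -> 178
PD: pen down
FD 3: (6,0) -> (3.002,0.105) [heading=178, draw]
BK 7: (3.002,0.105) -> (9.998,-0.14) [heading=178, draw]
FD 20: (9.998,-0.14) -> (-9.99,0.558) [heading=178, draw]
FD 15: (-9.99,0.558) -> (-24.981,1.082) [heading=178, draw]
LT 60: heading 178 -> 238
FD 5: (-24.981,1.082) -> (-27.631,-3.158) [heading=238, draw]
FD 16: (-27.631,-3.158) -> (-36.109,-16.727) [heading=238, draw]
Final: pos=(-36.109,-16.727), heading=238, 7 segment(s) drawn
Segments drawn: 7

Answer: 7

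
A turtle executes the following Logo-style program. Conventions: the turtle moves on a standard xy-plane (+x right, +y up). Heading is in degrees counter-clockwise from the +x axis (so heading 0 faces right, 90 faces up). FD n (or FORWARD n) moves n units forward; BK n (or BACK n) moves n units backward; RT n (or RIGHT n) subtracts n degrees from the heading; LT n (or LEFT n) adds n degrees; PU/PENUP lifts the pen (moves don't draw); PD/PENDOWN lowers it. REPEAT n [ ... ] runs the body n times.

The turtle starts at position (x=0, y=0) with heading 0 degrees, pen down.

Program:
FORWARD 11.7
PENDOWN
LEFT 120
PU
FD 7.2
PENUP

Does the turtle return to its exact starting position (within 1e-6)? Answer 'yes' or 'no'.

Answer: no

Derivation:
Executing turtle program step by step:
Start: pos=(0,0), heading=0, pen down
FD 11.7: (0,0) -> (11.7,0) [heading=0, draw]
PD: pen down
LT 120: heading 0 -> 120
PU: pen up
FD 7.2: (11.7,0) -> (8.1,6.235) [heading=120, move]
PU: pen up
Final: pos=(8.1,6.235), heading=120, 1 segment(s) drawn

Start position: (0, 0)
Final position: (8.1, 6.235)
Distance = 10.222; >= 1e-6 -> NOT closed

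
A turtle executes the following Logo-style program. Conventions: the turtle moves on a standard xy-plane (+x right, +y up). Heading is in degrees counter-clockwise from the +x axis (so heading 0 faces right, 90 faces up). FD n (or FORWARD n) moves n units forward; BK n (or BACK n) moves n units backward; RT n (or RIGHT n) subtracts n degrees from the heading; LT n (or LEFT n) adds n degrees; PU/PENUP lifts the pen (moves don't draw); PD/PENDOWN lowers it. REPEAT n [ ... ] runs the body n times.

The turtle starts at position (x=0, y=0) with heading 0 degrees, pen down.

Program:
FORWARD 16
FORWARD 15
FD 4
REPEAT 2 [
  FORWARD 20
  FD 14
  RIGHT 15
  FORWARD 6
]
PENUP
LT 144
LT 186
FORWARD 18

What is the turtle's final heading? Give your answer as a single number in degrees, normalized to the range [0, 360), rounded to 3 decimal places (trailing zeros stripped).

Executing turtle program step by step:
Start: pos=(0,0), heading=0, pen down
FD 16: (0,0) -> (16,0) [heading=0, draw]
FD 15: (16,0) -> (31,0) [heading=0, draw]
FD 4: (31,0) -> (35,0) [heading=0, draw]
REPEAT 2 [
  -- iteration 1/2 --
  FD 20: (35,0) -> (55,0) [heading=0, draw]
  FD 14: (55,0) -> (69,0) [heading=0, draw]
  RT 15: heading 0 -> 345
  FD 6: (69,0) -> (74.796,-1.553) [heading=345, draw]
  -- iteration 2/2 --
  FD 20: (74.796,-1.553) -> (94.114,-6.729) [heading=345, draw]
  FD 14: (94.114,-6.729) -> (107.637,-10.353) [heading=345, draw]
  RT 15: heading 345 -> 330
  FD 6: (107.637,-10.353) -> (112.833,-13.353) [heading=330, draw]
]
PU: pen up
LT 144: heading 330 -> 114
LT 186: heading 114 -> 300
FD 18: (112.833,-13.353) -> (121.833,-28.941) [heading=300, move]
Final: pos=(121.833,-28.941), heading=300, 9 segment(s) drawn

Answer: 300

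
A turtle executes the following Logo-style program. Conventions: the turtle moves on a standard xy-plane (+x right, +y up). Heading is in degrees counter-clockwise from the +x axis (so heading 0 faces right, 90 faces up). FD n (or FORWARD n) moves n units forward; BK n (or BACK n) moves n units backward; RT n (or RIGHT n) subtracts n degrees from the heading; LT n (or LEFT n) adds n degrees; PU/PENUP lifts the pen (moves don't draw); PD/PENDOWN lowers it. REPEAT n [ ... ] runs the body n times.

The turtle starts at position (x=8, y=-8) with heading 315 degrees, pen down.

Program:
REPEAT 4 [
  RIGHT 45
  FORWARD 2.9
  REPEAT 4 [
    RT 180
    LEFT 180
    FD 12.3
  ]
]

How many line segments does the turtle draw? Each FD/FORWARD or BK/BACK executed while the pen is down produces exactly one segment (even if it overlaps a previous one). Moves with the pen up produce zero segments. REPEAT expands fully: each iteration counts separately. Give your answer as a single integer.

Executing turtle program step by step:
Start: pos=(8,-8), heading=315, pen down
REPEAT 4 [
  -- iteration 1/4 --
  RT 45: heading 315 -> 270
  FD 2.9: (8,-8) -> (8,-10.9) [heading=270, draw]
  REPEAT 4 [
    -- iteration 1/4 --
    RT 180: heading 270 -> 90
    LT 180: heading 90 -> 270
    FD 12.3: (8,-10.9) -> (8,-23.2) [heading=270, draw]
    -- iteration 2/4 --
    RT 180: heading 270 -> 90
    LT 180: heading 90 -> 270
    FD 12.3: (8,-23.2) -> (8,-35.5) [heading=270, draw]
    -- iteration 3/4 --
    RT 180: heading 270 -> 90
    LT 180: heading 90 -> 270
    FD 12.3: (8,-35.5) -> (8,-47.8) [heading=270, draw]
    -- iteration 4/4 --
    RT 180: heading 270 -> 90
    LT 180: heading 90 -> 270
    FD 12.3: (8,-47.8) -> (8,-60.1) [heading=270, draw]
  ]
  -- iteration 2/4 --
  RT 45: heading 270 -> 225
  FD 2.9: (8,-60.1) -> (5.949,-62.151) [heading=225, draw]
  REPEAT 4 [
    -- iteration 1/4 --
    RT 180: heading 225 -> 45
    LT 180: heading 45 -> 225
    FD 12.3: (5.949,-62.151) -> (-2.748,-70.848) [heading=225, draw]
    -- iteration 2/4 --
    RT 180: heading 225 -> 45
    LT 180: heading 45 -> 225
    FD 12.3: (-2.748,-70.848) -> (-11.445,-79.545) [heading=225, draw]
    -- iteration 3/4 --
    RT 180: heading 225 -> 45
    LT 180: heading 45 -> 225
    FD 12.3: (-11.445,-79.545) -> (-20.143,-88.243) [heading=225, draw]
    -- iteration 4/4 --
    RT 180: heading 225 -> 45
    LT 180: heading 45 -> 225
    FD 12.3: (-20.143,-88.243) -> (-28.84,-96.94) [heading=225, draw]
  ]
  -- iteration 3/4 --
  RT 45: heading 225 -> 180
  FD 2.9: (-28.84,-96.94) -> (-31.74,-96.94) [heading=180, draw]
  REPEAT 4 [
    -- iteration 1/4 --
    RT 180: heading 180 -> 0
    LT 180: heading 0 -> 180
    FD 12.3: (-31.74,-96.94) -> (-44.04,-96.94) [heading=180, draw]
    -- iteration 2/4 --
    RT 180: heading 180 -> 0
    LT 180: heading 0 -> 180
    FD 12.3: (-44.04,-96.94) -> (-56.34,-96.94) [heading=180, draw]
    -- iteration 3/4 --
    RT 180: heading 180 -> 0
    LT 180: heading 0 -> 180
    FD 12.3: (-56.34,-96.94) -> (-68.64,-96.94) [heading=180, draw]
    -- iteration 4/4 --
    RT 180: heading 180 -> 0
    LT 180: heading 0 -> 180
    FD 12.3: (-68.64,-96.94) -> (-80.94,-96.94) [heading=180, draw]
  ]
  -- iteration 4/4 --
  RT 45: heading 180 -> 135
  FD 2.9: (-80.94,-96.94) -> (-82.991,-94.89) [heading=135, draw]
  REPEAT 4 [
    -- iteration 1/4 --
    RT 180: heading 135 -> 315
    LT 180: heading 315 -> 135
    FD 12.3: (-82.991,-94.89) -> (-91.688,-86.192) [heading=135, draw]
    -- iteration 2/4 --
    RT 180: heading 135 -> 315
    LT 180: heading 315 -> 135
    FD 12.3: (-91.688,-86.192) -> (-100.386,-77.495) [heading=135, draw]
    -- iteration 3/4 --
    RT 180: heading 135 -> 315
    LT 180: heading 315 -> 135
    FD 12.3: (-100.386,-77.495) -> (-109.083,-68.797) [heading=135, draw]
    -- iteration 4/4 --
    RT 180: heading 135 -> 315
    LT 180: heading 315 -> 135
    FD 12.3: (-109.083,-68.797) -> (-117.781,-60.1) [heading=135, draw]
  ]
]
Final: pos=(-117.781,-60.1), heading=135, 20 segment(s) drawn
Segments drawn: 20

Answer: 20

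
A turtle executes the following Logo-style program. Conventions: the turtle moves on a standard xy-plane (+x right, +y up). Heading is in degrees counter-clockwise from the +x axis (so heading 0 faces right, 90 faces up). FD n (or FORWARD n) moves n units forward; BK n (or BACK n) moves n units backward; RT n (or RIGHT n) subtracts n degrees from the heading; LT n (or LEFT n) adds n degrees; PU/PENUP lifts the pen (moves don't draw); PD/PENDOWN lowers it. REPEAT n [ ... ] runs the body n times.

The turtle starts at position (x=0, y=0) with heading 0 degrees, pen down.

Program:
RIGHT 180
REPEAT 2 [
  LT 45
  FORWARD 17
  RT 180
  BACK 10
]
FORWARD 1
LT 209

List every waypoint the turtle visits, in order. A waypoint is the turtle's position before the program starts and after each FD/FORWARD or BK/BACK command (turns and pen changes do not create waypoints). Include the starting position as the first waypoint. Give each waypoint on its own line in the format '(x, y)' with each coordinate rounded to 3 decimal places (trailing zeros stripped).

Executing turtle program step by step:
Start: pos=(0,0), heading=0, pen down
RT 180: heading 0 -> 180
REPEAT 2 [
  -- iteration 1/2 --
  LT 45: heading 180 -> 225
  FD 17: (0,0) -> (-12.021,-12.021) [heading=225, draw]
  RT 180: heading 225 -> 45
  BK 10: (-12.021,-12.021) -> (-19.092,-19.092) [heading=45, draw]
  -- iteration 2/2 --
  LT 45: heading 45 -> 90
  FD 17: (-19.092,-19.092) -> (-19.092,-2.092) [heading=90, draw]
  RT 180: heading 90 -> 270
  BK 10: (-19.092,-2.092) -> (-19.092,7.908) [heading=270, draw]
]
FD 1: (-19.092,7.908) -> (-19.092,6.908) [heading=270, draw]
LT 209: heading 270 -> 119
Final: pos=(-19.092,6.908), heading=119, 5 segment(s) drawn
Waypoints (6 total):
(0, 0)
(-12.021, -12.021)
(-19.092, -19.092)
(-19.092, -2.092)
(-19.092, 7.908)
(-19.092, 6.908)

Answer: (0, 0)
(-12.021, -12.021)
(-19.092, -19.092)
(-19.092, -2.092)
(-19.092, 7.908)
(-19.092, 6.908)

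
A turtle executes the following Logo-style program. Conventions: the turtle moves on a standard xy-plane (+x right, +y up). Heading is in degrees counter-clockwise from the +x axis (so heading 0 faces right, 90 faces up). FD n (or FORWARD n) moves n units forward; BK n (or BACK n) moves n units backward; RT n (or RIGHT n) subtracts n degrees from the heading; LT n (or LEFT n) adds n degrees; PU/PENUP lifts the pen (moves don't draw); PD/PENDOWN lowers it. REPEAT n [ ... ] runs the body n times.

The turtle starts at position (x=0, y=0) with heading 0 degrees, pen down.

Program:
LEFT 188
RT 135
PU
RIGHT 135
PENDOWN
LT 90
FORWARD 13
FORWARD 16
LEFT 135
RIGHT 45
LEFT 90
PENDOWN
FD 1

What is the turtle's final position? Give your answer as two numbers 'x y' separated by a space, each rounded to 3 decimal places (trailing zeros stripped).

Executing turtle program step by step:
Start: pos=(0,0), heading=0, pen down
LT 188: heading 0 -> 188
RT 135: heading 188 -> 53
PU: pen up
RT 135: heading 53 -> 278
PD: pen down
LT 90: heading 278 -> 8
FD 13: (0,0) -> (12.873,1.809) [heading=8, draw]
FD 16: (12.873,1.809) -> (28.718,4.036) [heading=8, draw]
LT 135: heading 8 -> 143
RT 45: heading 143 -> 98
LT 90: heading 98 -> 188
PD: pen down
FD 1: (28.718,4.036) -> (27.728,3.897) [heading=188, draw]
Final: pos=(27.728,3.897), heading=188, 3 segment(s) drawn

Answer: 27.728 3.897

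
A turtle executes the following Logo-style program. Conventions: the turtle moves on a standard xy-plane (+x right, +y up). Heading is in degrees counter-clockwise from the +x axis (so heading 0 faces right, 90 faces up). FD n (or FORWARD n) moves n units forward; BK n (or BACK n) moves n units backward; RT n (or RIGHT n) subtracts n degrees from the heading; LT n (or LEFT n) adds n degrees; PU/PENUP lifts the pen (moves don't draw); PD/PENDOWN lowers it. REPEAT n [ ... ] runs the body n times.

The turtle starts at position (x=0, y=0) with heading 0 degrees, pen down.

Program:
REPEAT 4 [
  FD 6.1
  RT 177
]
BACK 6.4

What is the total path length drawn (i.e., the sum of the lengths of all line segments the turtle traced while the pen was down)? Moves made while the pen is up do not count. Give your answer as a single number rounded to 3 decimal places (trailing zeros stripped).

Answer: 30.8

Derivation:
Executing turtle program step by step:
Start: pos=(0,0), heading=0, pen down
REPEAT 4 [
  -- iteration 1/4 --
  FD 6.1: (0,0) -> (6.1,0) [heading=0, draw]
  RT 177: heading 0 -> 183
  -- iteration 2/4 --
  FD 6.1: (6.1,0) -> (0.008,-0.319) [heading=183, draw]
  RT 177: heading 183 -> 6
  -- iteration 3/4 --
  FD 6.1: (0.008,-0.319) -> (6.075,0.318) [heading=6, draw]
  RT 177: heading 6 -> 189
  -- iteration 4/4 --
  FD 6.1: (6.075,0.318) -> (0.05,-0.636) [heading=189, draw]
  RT 177: heading 189 -> 12
]
BK 6.4: (0.05,-0.636) -> (-6.21,-1.967) [heading=12, draw]
Final: pos=(-6.21,-1.967), heading=12, 5 segment(s) drawn

Segment lengths:
  seg 1: (0,0) -> (6.1,0), length = 6.1
  seg 2: (6.1,0) -> (0.008,-0.319), length = 6.1
  seg 3: (0.008,-0.319) -> (6.075,0.318), length = 6.1
  seg 4: (6.075,0.318) -> (0.05,-0.636), length = 6.1
  seg 5: (0.05,-0.636) -> (-6.21,-1.967), length = 6.4
Total = 30.8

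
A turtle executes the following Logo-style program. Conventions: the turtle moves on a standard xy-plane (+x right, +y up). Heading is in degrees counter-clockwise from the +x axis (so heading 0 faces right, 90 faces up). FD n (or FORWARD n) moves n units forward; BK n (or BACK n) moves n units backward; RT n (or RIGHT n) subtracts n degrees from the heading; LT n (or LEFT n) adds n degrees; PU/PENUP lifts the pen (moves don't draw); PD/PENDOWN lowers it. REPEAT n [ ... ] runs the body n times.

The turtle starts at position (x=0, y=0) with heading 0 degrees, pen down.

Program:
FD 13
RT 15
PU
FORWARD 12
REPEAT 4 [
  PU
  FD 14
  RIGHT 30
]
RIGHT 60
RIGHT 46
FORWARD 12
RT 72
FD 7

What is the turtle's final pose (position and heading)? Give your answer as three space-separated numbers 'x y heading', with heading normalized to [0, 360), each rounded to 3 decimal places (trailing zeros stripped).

Executing turtle program step by step:
Start: pos=(0,0), heading=0, pen down
FD 13: (0,0) -> (13,0) [heading=0, draw]
RT 15: heading 0 -> 345
PU: pen up
FD 12: (13,0) -> (24.591,-3.106) [heading=345, move]
REPEAT 4 [
  -- iteration 1/4 --
  PU: pen up
  FD 14: (24.591,-3.106) -> (38.114,-6.729) [heading=345, move]
  RT 30: heading 345 -> 315
  -- iteration 2/4 --
  PU: pen up
  FD 14: (38.114,-6.729) -> (48.014,-16.629) [heading=315, move]
  RT 30: heading 315 -> 285
  -- iteration 3/4 --
  PU: pen up
  FD 14: (48.014,-16.629) -> (51.637,-30.152) [heading=285, move]
  RT 30: heading 285 -> 255
  -- iteration 4/4 --
  PU: pen up
  FD 14: (51.637,-30.152) -> (48.014,-43.675) [heading=255, move]
  RT 30: heading 255 -> 225
]
RT 60: heading 225 -> 165
RT 46: heading 165 -> 119
FD 12: (48.014,-43.675) -> (42.196,-33.179) [heading=119, move]
RT 72: heading 119 -> 47
FD 7: (42.196,-33.179) -> (46.97,-28.06) [heading=47, move]
Final: pos=(46.97,-28.06), heading=47, 1 segment(s) drawn

Answer: 46.97 -28.06 47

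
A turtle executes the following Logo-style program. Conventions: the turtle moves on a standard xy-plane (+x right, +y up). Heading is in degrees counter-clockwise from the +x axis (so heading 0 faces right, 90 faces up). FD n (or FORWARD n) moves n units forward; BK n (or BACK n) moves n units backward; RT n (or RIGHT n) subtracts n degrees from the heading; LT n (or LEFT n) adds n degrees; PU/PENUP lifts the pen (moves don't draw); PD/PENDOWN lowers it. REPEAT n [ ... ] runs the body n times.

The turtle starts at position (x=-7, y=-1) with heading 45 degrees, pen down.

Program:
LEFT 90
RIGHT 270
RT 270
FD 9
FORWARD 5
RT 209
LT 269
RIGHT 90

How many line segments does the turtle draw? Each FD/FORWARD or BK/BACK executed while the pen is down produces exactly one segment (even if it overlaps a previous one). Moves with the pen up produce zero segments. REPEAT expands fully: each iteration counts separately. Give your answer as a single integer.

Executing turtle program step by step:
Start: pos=(-7,-1), heading=45, pen down
LT 90: heading 45 -> 135
RT 270: heading 135 -> 225
RT 270: heading 225 -> 315
FD 9: (-7,-1) -> (-0.636,-7.364) [heading=315, draw]
FD 5: (-0.636,-7.364) -> (2.899,-10.899) [heading=315, draw]
RT 209: heading 315 -> 106
LT 269: heading 106 -> 15
RT 90: heading 15 -> 285
Final: pos=(2.899,-10.899), heading=285, 2 segment(s) drawn
Segments drawn: 2

Answer: 2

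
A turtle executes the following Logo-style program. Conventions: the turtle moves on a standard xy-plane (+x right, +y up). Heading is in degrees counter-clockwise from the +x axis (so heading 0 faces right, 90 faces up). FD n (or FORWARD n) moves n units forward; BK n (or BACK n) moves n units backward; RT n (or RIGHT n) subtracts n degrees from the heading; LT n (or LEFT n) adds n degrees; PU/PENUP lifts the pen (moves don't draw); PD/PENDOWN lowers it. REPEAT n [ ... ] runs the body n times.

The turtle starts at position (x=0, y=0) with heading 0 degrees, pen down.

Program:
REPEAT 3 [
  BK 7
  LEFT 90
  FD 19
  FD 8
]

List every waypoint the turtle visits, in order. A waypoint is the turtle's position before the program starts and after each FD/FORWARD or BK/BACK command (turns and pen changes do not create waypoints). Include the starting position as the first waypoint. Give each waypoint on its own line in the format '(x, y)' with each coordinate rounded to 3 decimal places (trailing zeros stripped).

Executing turtle program step by step:
Start: pos=(0,0), heading=0, pen down
REPEAT 3 [
  -- iteration 1/3 --
  BK 7: (0,0) -> (-7,0) [heading=0, draw]
  LT 90: heading 0 -> 90
  FD 19: (-7,0) -> (-7,19) [heading=90, draw]
  FD 8: (-7,19) -> (-7,27) [heading=90, draw]
  -- iteration 2/3 --
  BK 7: (-7,27) -> (-7,20) [heading=90, draw]
  LT 90: heading 90 -> 180
  FD 19: (-7,20) -> (-26,20) [heading=180, draw]
  FD 8: (-26,20) -> (-34,20) [heading=180, draw]
  -- iteration 3/3 --
  BK 7: (-34,20) -> (-27,20) [heading=180, draw]
  LT 90: heading 180 -> 270
  FD 19: (-27,20) -> (-27,1) [heading=270, draw]
  FD 8: (-27,1) -> (-27,-7) [heading=270, draw]
]
Final: pos=(-27,-7), heading=270, 9 segment(s) drawn
Waypoints (10 total):
(0, 0)
(-7, 0)
(-7, 19)
(-7, 27)
(-7, 20)
(-26, 20)
(-34, 20)
(-27, 20)
(-27, 1)
(-27, -7)

Answer: (0, 0)
(-7, 0)
(-7, 19)
(-7, 27)
(-7, 20)
(-26, 20)
(-34, 20)
(-27, 20)
(-27, 1)
(-27, -7)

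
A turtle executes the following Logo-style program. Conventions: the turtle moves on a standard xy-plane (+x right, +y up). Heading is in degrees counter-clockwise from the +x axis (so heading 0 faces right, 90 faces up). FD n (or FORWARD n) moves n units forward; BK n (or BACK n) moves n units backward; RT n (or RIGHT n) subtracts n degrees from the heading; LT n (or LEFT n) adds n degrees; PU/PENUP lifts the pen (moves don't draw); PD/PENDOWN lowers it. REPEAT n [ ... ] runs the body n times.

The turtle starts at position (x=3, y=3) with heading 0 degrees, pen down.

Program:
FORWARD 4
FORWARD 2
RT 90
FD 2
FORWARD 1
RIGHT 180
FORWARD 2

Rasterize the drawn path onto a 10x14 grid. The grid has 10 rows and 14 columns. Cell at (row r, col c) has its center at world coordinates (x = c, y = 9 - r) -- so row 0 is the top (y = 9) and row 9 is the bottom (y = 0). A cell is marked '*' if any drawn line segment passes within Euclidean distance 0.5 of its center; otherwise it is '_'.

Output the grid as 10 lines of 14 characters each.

Answer: ______________
______________
______________
______________
______________
______________
___*******____
_________*____
_________*____
_________*____

Derivation:
Segment 0: (3,3) -> (7,3)
Segment 1: (7,3) -> (9,3)
Segment 2: (9,3) -> (9,1)
Segment 3: (9,1) -> (9,0)
Segment 4: (9,0) -> (9,2)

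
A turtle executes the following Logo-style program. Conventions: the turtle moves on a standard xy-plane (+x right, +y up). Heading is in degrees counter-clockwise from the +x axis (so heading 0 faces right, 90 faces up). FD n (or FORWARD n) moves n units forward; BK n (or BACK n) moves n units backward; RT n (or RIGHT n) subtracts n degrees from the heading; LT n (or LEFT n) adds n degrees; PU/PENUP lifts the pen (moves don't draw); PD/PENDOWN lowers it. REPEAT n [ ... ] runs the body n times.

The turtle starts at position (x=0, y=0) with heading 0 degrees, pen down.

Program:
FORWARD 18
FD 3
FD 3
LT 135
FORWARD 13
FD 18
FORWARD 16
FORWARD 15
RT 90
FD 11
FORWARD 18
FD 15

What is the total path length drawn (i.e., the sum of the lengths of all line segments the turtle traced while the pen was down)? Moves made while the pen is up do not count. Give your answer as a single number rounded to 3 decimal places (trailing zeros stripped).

Executing turtle program step by step:
Start: pos=(0,0), heading=0, pen down
FD 18: (0,0) -> (18,0) [heading=0, draw]
FD 3: (18,0) -> (21,0) [heading=0, draw]
FD 3: (21,0) -> (24,0) [heading=0, draw]
LT 135: heading 0 -> 135
FD 13: (24,0) -> (14.808,9.192) [heading=135, draw]
FD 18: (14.808,9.192) -> (2.08,21.92) [heading=135, draw]
FD 16: (2.08,21.92) -> (-9.234,33.234) [heading=135, draw]
FD 15: (-9.234,33.234) -> (-19.841,43.841) [heading=135, draw]
RT 90: heading 135 -> 45
FD 11: (-19.841,43.841) -> (-12.062,51.619) [heading=45, draw]
FD 18: (-12.062,51.619) -> (0.665,64.347) [heading=45, draw]
FD 15: (0.665,64.347) -> (11.272,74.953) [heading=45, draw]
Final: pos=(11.272,74.953), heading=45, 10 segment(s) drawn

Segment lengths:
  seg 1: (0,0) -> (18,0), length = 18
  seg 2: (18,0) -> (21,0), length = 3
  seg 3: (21,0) -> (24,0), length = 3
  seg 4: (24,0) -> (14.808,9.192), length = 13
  seg 5: (14.808,9.192) -> (2.08,21.92), length = 18
  seg 6: (2.08,21.92) -> (-9.234,33.234), length = 16
  seg 7: (-9.234,33.234) -> (-19.841,43.841), length = 15
  seg 8: (-19.841,43.841) -> (-12.062,51.619), length = 11
  seg 9: (-12.062,51.619) -> (0.665,64.347), length = 18
  seg 10: (0.665,64.347) -> (11.272,74.953), length = 15
Total = 130

Answer: 130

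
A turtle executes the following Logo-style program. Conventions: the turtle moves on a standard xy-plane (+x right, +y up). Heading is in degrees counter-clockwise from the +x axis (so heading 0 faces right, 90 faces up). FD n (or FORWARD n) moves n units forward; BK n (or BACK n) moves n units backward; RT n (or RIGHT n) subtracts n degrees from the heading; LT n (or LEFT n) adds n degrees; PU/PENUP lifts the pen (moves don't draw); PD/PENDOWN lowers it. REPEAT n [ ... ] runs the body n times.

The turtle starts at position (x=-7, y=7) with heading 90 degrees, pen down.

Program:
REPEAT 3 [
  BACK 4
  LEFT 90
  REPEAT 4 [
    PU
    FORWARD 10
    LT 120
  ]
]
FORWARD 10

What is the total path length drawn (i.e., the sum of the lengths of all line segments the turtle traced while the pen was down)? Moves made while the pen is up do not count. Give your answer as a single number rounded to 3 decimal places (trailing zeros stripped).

Answer: 4

Derivation:
Executing turtle program step by step:
Start: pos=(-7,7), heading=90, pen down
REPEAT 3 [
  -- iteration 1/3 --
  BK 4: (-7,7) -> (-7,3) [heading=90, draw]
  LT 90: heading 90 -> 180
  REPEAT 4 [
    -- iteration 1/4 --
    PU: pen up
    FD 10: (-7,3) -> (-17,3) [heading=180, move]
    LT 120: heading 180 -> 300
    -- iteration 2/4 --
    PU: pen up
    FD 10: (-17,3) -> (-12,-5.66) [heading=300, move]
    LT 120: heading 300 -> 60
    -- iteration 3/4 --
    PU: pen up
    FD 10: (-12,-5.66) -> (-7,3) [heading=60, move]
    LT 120: heading 60 -> 180
    -- iteration 4/4 --
    PU: pen up
    FD 10: (-7,3) -> (-17,3) [heading=180, move]
    LT 120: heading 180 -> 300
  ]
  -- iteration 2/3 --
  BK 4: (-17,3) -> (-19,6.464) [heading=300, move]
  LT 90: heading 300 -> 30
  REPEAT 4 [
    -- iteration 1/4 --
    PU: pen up
    FD 10: (-19,6.464) -> (-10.34,11.464) [heading=30, move]
    LT 120: heading 30 -> 150
    -- iteration 2/4 --
    PU: pen up
    FD 10: (-10.34,11.464) -> (-19,16.464) [heading=150, move]
    LT 120: heading 150 -> 270
    -- iteration 3/4 --
    PU: pen up
    FD 10: (-19,16.464) -> (-19,6.464) [heading=270, move]
    LT 120: heading 270 -> 30
    -- iteration 4/4 --
    PU: pen up
    FD 10: (-19,6.464) -> (-10.34,11.464) [heading=30, move]
    LT 120: heading 30 -> 150
  ]
  -- iteration 3/3 --
  BK 4: (-10.34,11.464) -> (-6.876,9.464) [heading=150, move]
  LT 90: heading 150 -> 240
  REPEAT 4 [
    -- iteration 1/4 --
    PU: pen up
    FD 10: (-6.876,9.464) -> (-11.876,0.804) [heading=240, move]
    LT 120: heading 240 -> 0
    -- iteration 2/4 --
    PU: pen up
    FD 10: (-11.876,0.804) -> (-1.876,0.804) [heading=0, move]
    LT 120: heading 0 -> 120
    -- iteration 3/4 --
    PU: pen up
    FD 10: (-1.876,0.804) -> (-6.876,9.464) [heading=120, move]
    LT 120: heading 120 -> 240
    -- iteration 4/4 --
    PU: pen up
    FD 10: (-6.876,9.464) -> (-11.876,0.804) [heading=240, move]
    LT 120: heading 240 -> 0
  ]
]
FD 10: (-11.876,0.804) -> (-1.876,0.804) [heading=0, move]
Final: pos=(-1.876,0.804), heading=0, 1 segment(s) drawn

Segment lengths:
  seg 1: (-7,7) -> (-7,3), length = 4
Total = 4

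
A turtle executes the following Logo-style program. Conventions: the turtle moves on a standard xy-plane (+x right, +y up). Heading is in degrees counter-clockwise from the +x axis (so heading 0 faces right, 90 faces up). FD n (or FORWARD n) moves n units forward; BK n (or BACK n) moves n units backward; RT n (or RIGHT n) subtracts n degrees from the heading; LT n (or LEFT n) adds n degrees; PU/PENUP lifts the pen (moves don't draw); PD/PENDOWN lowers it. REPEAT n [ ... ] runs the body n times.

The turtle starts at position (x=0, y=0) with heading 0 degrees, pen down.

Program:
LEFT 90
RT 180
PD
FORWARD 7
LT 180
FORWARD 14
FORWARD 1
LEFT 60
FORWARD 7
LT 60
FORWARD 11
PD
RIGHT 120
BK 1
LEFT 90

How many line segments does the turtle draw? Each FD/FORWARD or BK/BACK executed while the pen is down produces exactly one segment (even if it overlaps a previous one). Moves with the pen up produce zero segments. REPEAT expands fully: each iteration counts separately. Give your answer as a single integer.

Answer: 6

Derivation:
Executing turtle program step by step:
Start: pos=(0,0), heading=0, pen down
LT 90: heading 0 -> 90
RT 180: heading 90 -> 270
PD: pen down
FD 7: (0,0) -> (0,-7) [heading=270, draw]
LT 180: heading 270 -> 90
FD 14: (0,-7) -> (0,7) [heading=90, draw]
FD 1: (0,7) -> (0,8) [heading=90, draw]
LT 60: heading 90 -> 150
FD 7: (0,8) -> (-6.062,11.5) [heading=150, draw]
LT 60: heading 150 -> 210
FD 11: (-6.062,11.5) -> (-15.588,6) [heading=210, draw]
PD: pen down
RT 120: heading 210 -> 90
BK 1: (-15.588,6) -> (-15.588,5) [heading=90, draw]
LT 90: heading 90 -> 180
Final: pos=(-15.588,5), heading=180, 6 segment(s) drawn
Segments drawn: 6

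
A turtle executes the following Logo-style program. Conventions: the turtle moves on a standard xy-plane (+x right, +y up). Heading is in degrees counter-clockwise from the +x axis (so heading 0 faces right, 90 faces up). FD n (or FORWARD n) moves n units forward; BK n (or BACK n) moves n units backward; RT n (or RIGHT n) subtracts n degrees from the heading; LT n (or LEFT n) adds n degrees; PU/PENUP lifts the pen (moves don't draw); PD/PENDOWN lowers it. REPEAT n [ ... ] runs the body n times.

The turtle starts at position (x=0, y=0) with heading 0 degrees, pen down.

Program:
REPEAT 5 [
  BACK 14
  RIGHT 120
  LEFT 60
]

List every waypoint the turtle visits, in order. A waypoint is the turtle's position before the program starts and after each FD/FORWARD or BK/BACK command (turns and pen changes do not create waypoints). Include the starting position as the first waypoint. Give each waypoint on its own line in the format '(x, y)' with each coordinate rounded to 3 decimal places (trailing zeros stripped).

Executing turtle program step by step:
Start: pos=(0,0), heading=0, pen down
REPEAT 5 [
  -- iteration 1/5 --
  BK 14: (0,0) -> (-14,0) [heading=0, draw]
  RT 120: heading 0 -> 240
  LT 60: heading 240 -> 300
  -- iteration 2/5 --
  BK 14: (-14,0) -> (-21,12.124) [heading=300, draw]
  RT 120: heading 300 -> 180
  LT 60: heading 180 -> 240
  -- iteration 3/5 --
  BK 14: (-21,12.124) -> (-14,24.249) [heading=240, draw]
  RT 120: heading 240 -> 120
  LT 60: heading 120 -> 180
  -- iteration 4/5 --
  BK 14: (-14,24.249) -> (0,24.249) [heading=180, draw]
  RT 120: heading 180 -> 60
  LT 60: heading 60 -> 120
  -- iteration 5/5 --
  BK 14: (0,24.249) -> (7,12.124) [heading=120, draw]
  RT 120: heading 120 -> 0
  LT 60: heading 0 -> 60
]
Final: pos=(7,12.124), heading=60, 5 segment(s) drawn
Waypoints (6 total):
(0, 0)
(-14, 0)
(-21, 12.124)
(-14, 24.249)
(0, 24.249)
(7, 12.124)

Answer: (0, 0)
(-14, 0)
(-21, 12.124)
(-14, 24.249)
(0, 24.249)
(7, 12.124)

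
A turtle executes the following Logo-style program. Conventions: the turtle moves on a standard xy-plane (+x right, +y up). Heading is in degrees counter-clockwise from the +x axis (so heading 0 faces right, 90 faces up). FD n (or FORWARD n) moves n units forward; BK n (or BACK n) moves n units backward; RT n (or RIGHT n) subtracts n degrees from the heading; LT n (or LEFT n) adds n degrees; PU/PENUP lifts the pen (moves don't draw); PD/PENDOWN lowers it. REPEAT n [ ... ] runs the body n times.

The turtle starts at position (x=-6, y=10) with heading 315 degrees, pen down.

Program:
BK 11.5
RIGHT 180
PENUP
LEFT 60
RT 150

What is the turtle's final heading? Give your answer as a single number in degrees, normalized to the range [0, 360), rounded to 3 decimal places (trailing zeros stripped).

Executing turtle program step by step:
Start: pos=(-6,10), heading=315, pen down
BK 11.5: (-6,10) -> (-14.132,18.132) [heading=315, draw]
RT 180: heading 315 -> 135
PU: pen up
LT 60: heading 135 -> 195
RT 150: heading 195 -> 45
Final: pos=(-14.132,18.132), heading=45, 1 segment(s) drawn

Answer: 45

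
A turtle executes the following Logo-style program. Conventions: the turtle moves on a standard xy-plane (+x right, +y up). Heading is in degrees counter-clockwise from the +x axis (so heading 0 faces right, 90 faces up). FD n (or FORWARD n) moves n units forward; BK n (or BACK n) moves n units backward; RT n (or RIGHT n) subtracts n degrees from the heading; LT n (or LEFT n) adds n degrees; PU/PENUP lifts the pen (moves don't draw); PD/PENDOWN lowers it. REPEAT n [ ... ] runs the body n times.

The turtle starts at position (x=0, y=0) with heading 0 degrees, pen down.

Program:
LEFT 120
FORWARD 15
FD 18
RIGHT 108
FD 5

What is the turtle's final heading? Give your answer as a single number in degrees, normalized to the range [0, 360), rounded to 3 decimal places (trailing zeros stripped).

Answer: 12

Derivation:
Executing turtle program step by step:
Start: pos=(0,0), heading=0, pen down
LT 120: heading 0 -> 120
FD 15: (0,0) -> (-7.5,12.99) [heading=120, draw]
FD 18: (-7.5,12.99) -> (-16.5,28.579) [heading=120, draw]
RT 108: heading 120 -> 12
FD 5: (-16.5,28.579) -> (-11.609,29.618) [heading=12, draw]
Final: pos=(-11.609,29.618), heading=12, 3 segment(s) drawn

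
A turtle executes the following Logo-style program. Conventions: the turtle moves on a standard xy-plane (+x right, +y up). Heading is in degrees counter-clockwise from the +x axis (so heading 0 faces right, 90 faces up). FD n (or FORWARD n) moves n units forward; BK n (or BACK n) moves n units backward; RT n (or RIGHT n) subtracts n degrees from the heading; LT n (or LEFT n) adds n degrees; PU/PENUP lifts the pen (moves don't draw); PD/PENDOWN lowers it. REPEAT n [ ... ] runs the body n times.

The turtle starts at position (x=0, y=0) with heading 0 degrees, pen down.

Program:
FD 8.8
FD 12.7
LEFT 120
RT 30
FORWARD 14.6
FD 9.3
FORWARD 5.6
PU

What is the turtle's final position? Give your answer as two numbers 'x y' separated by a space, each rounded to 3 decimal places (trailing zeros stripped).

Executing turtle program step by step:
Start: pos=(0,0), heading=0, pen down
FD 8.8: (0,0) -> (8.8,0) [heading=0, draw]
FD 12.7: (8.8,0) -> (21.5,0) [heading=0, draw]
LT 120: heading 0 -> 120
RT 30: heading 120 -> 90
FD 14.6: (21.5,0) -> (21.5,14.6) [heading=90, draw]
FD 9.3: (21.5,14.6) -> (21.5,23.9) [heading=90, draw]
FD 5.6: (21.5,23.9) -> (21.5,29.5) [heading=90, draw]
PU: pen up
Final: pos=(21.5,29.5), heading=90, 5 segment(s) drawn

Answer: 21.5 29.5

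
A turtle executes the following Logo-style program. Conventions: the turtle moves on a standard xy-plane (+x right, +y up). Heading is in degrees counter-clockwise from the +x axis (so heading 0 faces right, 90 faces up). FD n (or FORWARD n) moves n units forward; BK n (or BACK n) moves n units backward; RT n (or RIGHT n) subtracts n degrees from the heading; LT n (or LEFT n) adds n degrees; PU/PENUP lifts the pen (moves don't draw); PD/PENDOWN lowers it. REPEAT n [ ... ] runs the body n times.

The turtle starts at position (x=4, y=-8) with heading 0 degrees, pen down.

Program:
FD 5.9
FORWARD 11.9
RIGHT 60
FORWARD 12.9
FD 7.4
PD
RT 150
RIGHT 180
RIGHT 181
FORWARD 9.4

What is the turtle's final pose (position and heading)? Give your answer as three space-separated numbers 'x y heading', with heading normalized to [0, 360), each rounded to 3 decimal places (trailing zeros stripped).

Executing turtle program step by step:
Start: pos=(4,-8), heading=0, pen down
FD 5.9: (4,-8) -> (9.9,-8) [heading=0, draw]
FD 11.9: (9.9,-8) -> (21.8,-8) [heading=0, draw]
RT 60: heading 0 -> 300
FD 12.9: (21.8,-8) -> (28.25,-19.172) [heading=300, draw]
FD 7.4: (28.25,-19.172) -> (31.95,-25.58) [heading=300, draw]
PD: pen down
RT 150: heading 300 -> 150
RT 180: heading 150 -> 330
RT 181: heading 330 -> 149
FD 9.4: (31.95,-25.58) -> (23.893,-20.739) [heading=149, draw]
Final: pos=(23.893,-20.739), heading=149, 5 segment(s) drawn

Answer: 23.893 -20.739 149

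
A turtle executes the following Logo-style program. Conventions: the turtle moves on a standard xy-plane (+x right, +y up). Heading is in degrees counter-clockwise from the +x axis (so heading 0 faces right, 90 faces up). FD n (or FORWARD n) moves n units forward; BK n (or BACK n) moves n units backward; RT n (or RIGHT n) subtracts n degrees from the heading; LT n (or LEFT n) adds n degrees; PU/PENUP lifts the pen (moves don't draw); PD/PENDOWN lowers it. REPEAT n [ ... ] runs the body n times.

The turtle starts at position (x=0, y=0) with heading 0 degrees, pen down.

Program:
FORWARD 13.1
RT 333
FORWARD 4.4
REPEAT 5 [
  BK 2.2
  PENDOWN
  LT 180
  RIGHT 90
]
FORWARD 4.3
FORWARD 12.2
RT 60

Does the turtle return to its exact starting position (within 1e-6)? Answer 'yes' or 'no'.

Executing turtle program step by step:
Start: pos=(0,0), heading=0, pen down
FD 13.1: (0,0) -> (13.1,0) [heading=0, draw]
RT 333: heading 0 -> 27
FD 4.4: (13.1,0) -> (17.02,1.998) [heading=27, draw]
REPEAT 5 [
  -- iteration 1/5 --
  BK 2.2: (17.02,1.998) -> (15.06,0.999) [heading=27, draw]
  PD: pen down
  LT 180: heading 27 -> 207
  RT 90: heading 207 -> 117
  -- iteration 2/5 --
  BK 2.2: (15.06,0.999) -> (16.059,-0.961) [heading=117, draw]
  PD: pen down
  LT 180: heading 117 -> 297
  RT 90: heading 297 -> 207
  -- iteration 3/5 --
  BK 2.2: (16.059,-0.961) -> (18.019,0.037) [heading=207, draw]
  PD: pen down
  LT 180: heading 207 -> 27
  RT 90: heading 27 -> 297
  -- iteration 4/5 --
  BK 2.2: (18.019,0.037) -> (17.02,1.998) [heading=297, draw]
  PD: pen down
  LT 180: heading 297 -> 117
  RT 90: heading 117 -> 27
  -- iteration 5/5 --
  BK 2.2: (17.02,1.998) -> (15.06,0.999) [heading=27, draw]
  PD: pen down
  LT 180: heading 27 -> 207
  RT 90: heading 207 -> 117
]
FD 4.3: (15.06,0.999) -> (13.108,4.83) [heading=117, draw]
FD 12.2: (13.108,4.83) -> (7.569,15.7) [heading=117, draw]
RT 60: heading 117 -> 57
Final: pos=(7.569,15.7), heading=57, 9 segment(s) drawn

Start position: (0, 0)
Final position: (7.569, 15.7)
Distance = 17.43; >= 1e-6 -> NOT closed

Answer: no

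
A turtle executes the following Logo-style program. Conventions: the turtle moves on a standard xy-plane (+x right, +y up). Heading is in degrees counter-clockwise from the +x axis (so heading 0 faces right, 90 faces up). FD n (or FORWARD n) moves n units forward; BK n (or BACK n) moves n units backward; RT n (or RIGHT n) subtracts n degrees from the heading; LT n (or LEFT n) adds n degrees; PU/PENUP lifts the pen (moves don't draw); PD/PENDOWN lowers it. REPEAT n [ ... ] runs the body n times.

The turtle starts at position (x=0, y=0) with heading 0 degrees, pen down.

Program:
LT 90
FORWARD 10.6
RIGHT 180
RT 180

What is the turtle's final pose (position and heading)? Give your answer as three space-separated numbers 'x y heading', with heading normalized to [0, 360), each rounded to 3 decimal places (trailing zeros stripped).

Answer: 0 10.6 90

Derivation:
Executing turtle program step by step:
Start: pos=(0,0), heading=0, pen down
LT 90: heading 0 -> 90
FD 10.6: (0,0) -> (0,10.6) [heading=90, draw]
RT 180: heading 90 -> 270
RT 180: heading 270 -> 90
Final: pos=(0,10.6), heading=90, 1 segment(s) drawn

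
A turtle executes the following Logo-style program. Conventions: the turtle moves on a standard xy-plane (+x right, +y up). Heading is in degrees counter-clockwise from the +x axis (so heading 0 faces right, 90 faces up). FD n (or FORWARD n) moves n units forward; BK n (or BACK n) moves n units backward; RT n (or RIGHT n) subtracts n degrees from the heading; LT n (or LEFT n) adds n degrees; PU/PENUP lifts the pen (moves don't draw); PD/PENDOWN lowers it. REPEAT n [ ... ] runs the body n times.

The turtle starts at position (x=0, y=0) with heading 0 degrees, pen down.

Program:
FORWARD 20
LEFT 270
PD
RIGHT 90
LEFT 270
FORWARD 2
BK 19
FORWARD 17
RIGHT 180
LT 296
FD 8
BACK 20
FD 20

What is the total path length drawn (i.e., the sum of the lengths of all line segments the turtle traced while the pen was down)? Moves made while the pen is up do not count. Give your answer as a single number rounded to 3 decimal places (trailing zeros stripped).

Answer: 106

Derivation:
Executing turtle program step by step:
Start: pos=(0,0), heading=0, pen down
FD 20: (0,0) -> (20,0) [heading=0, draw]
LT 270: heading 0 -> 270
PD: pen down
RT 90: heading 270 -> 180
LT 270: heading 180 -> 90
FD 2: (20,0) -> (20,2) [heading=90, draw]
BK 19: (20,2) -> (20,-17) [heading=90, draw]
FD 17: (20,-17) -> (20,0) [heading=90, draw]
RT 180: heading 90 -> 270
LT 296: heading 270 -> 206
FD 8: (20,0) -> (12.81,-3.507) [heading=206, draw]
BK 20: (12.81,-3.507) -> (30.786,5.26) [heading=206, draw]
FD 20: (30.786,5.26) -> (12.81,-3.507) [heading=206, draw]
Final: pos=(12.81,-3.507), heading=206, 7 segment(s) drawn

Segment lengths:
  seg 1: (0,0) -> (20,0), length = 20
  seg 2: (20,0) -> (20,2), length = 2
  seg 3: (20,2) -> (20,-17), length = 19
  seg 4: (20,-17) -> (20,0), length = 17
  seg 5: (20,0) -> (12.81,-3.507), length = 8
  seg 6: (12.81,-3.507) -> (30.786,5.26), length = 20
  seg 7: (30.786,5.26) -> (12.81,-3.507), length = 20
Total = 106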